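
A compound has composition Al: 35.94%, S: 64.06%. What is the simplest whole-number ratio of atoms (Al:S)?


Assume 100 g of compound, divide each mass% by atomic mass to get moles, then normalize by the smallest to get a raw atom ratio.
Moles per 100 g: Al: 35.94/26.982 = 1.332, S: 64.06/32.065 = 1.9978
Raw ratio (divide by min = 1.332): Al: 1.0, S: 1.5
Multiply by 2 to clear fractions: Al: 2.0 ~= 2, S: 3.0 ~= 3
Reduce by GCD to get the simplest whole-number ratio:

2:3


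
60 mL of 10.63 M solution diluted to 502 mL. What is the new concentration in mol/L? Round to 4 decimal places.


Dilution: M1*V1 = M2*V2, solve for M2.
M2 = M1*V1 / V2
M2 = 10.63 * 60 / 502
M2 = 637.8 / 502
M2 = 1.27051793 mol/L, rounded to 4 dp:

1.2705 mol/L


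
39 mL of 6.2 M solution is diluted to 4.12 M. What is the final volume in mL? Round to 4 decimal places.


Dilution: M1*V1 = M2*V2, solve for V2.
V2 = M1*V1 / M2
V2 = 6.2 * 39 / 4.12
V2 = 241.8 / 4.12
V2 = 58.68932039 mL, rounded to 4 dp:

58.6893 mL


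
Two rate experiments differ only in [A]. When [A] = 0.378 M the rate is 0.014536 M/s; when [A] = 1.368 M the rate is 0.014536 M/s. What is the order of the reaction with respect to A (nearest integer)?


Rate is proportional to [A]^n, so rate2/rate1 = ([A]2/[A]1)^n. Take logs to solve for n.
rate2/rate1 = 0.014536 / 0.014536 = 1.0
[A]2/[A]1 = 1.368 / 0.378 = 3.619
n = ln(1.0) / ln(3.619) = 0.0
Nearest integer order:

0


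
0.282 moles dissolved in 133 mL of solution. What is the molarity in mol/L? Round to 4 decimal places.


Convert volume to liters: V_L = V_mL / 1000.
V_L = 133 / 1000 = 0.133 L
M = n / V_L = 0.282 / 0.133
M = 2.12030075 mol/L, rounded to 4 dp:

2.1203 mol/L


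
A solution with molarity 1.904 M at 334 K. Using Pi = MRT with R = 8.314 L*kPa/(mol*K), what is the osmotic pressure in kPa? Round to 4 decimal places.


Osmotic pressure (van't Hoff): Pi = M*R*T.
RT = 8.314 * 334 = 2776.876
Pi = 1.904 * 2776.876
Pi = 5287.171904 kPa, rounded to 4 dp:

5287.1719 kPa


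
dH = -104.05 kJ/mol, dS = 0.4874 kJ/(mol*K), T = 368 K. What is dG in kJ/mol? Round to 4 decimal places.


Gibbs: dG = dH - T*dS (consistent units, dS already in kJ/(mol*K)).
T*dS = 368 * 0.4874 = 179.3632
dG = -104.05 - (179.3632)
dG = -283.4132 kJ/mol, rounded to 4 dp:

-283.4132 kJ/mol


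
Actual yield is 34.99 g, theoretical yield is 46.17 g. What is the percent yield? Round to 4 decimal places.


% yield = 100 * actual / theoretical
% yield = 100 * 34.99 / 46.17
% yield = 75.78514187 %, rounded to 4 dp:

75.7851 %


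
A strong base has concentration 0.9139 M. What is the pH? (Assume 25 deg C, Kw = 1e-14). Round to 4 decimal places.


A strong base dissociates completely, so [OH-] equals the given concentration.
pOH = -log10([OH-]) = -log10(0.9139) = 0.039101
pH = 14 - pOH = 14 - 0.039101
pH = 13.960899, rounded to 4 dp:

13.9609


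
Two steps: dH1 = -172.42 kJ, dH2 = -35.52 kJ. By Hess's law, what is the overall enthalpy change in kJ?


Hess's law: enthalpy is a state function, so add the step enthalpies.
dH_total = dH1 + dH2 = -172.42 + (-35.52)
dH_total = -207.94 kJ:

-207.94 kJ


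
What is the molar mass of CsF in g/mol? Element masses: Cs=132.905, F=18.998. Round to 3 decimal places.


M = sum(count * atomic_mass) over atoms.
M = 1*132.905 + 1*18.998
M = 132.905 + 18.998
M = 151.903 g/mol, rounded to 3 dp:

151.903 g/mol


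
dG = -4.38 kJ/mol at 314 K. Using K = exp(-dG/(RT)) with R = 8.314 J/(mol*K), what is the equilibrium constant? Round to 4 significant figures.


dG is in kJ/mol; multiply by 1000 to match R in J/(mol*K).
RT = 8.314 * 314 = 2610.596 J/mol
exponent = -dG*1000 / (RT) = -(-4.38*1000) / 2610.596 = 1.67777779
K = exp(1.67777779)
K = 5.3536458, rounded to 4 significant figures:

5.354


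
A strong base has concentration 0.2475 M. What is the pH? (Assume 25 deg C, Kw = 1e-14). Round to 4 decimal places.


A strong base dissociates completely, so [OH-] equals the given concentration.
pOH = -log10([OH-]) = -log10(0.2475) = 0.606425
pH = 14 - pOH = 14 - 0.606425
pH = 13.393575, rounded to 4 dp:

13.3936


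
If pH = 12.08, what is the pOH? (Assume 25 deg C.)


At 25 deg C, pH + pOH = 14.
pOH = 14 - pH = 14 - 12.08
pOH = 1.92:

1.92


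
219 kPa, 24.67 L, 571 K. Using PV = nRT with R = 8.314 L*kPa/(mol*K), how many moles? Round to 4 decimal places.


PV = nRT, solve for n = PV / (RT).
PV = 219 * 24.67 = 5402.73
RT = 8.314 * 571 = 4747.294
n = 5402.73 / 4747.294
n = 1.13806518 mol, rounded to 4 dp:

1.1381 mol


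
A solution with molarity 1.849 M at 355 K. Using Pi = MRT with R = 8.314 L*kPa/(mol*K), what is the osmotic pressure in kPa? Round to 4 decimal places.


Osmotic pressure (van't Hoff): Pi = M*R*T.
RT = 8.314 * 355 = 2951.47
Pi = 1.849 * 2951.47
Pi = 5457.26803 kPa, rounded to 4 dp:

5457.2680 kPa


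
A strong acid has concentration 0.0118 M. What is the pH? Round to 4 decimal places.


A strong acid dissociates completely, so [H+] equals the given concentration.
pH = -log10([H+]) = -log10(0.0118)
pH = 1.92811799, rounded to 4 dp:

1.9281


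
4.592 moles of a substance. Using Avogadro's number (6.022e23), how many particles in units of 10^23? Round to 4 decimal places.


N = n * NA, then divide by 1e23 for the requested units.
N / 1e23 = n * 6.022
N / 1e23 = 4.592 * 6.022
N / 1e23 = 27.653024, rounded to 4 dp:

27.6530


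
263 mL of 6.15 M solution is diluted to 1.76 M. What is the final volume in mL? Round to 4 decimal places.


Dilution: M1*V1 = M2*V2, solve for V2.
V2 = M1*V1 / M2
V2 = 6.15 * 263 / 1.76
V2 = 1617.45 / 1.76
V2 = 919.00568182 mL, rounded to 4 dp:

919.0057 mL


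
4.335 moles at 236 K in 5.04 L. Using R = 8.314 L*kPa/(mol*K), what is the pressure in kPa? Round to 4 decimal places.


PV = nRT, solve for P = nRT / V.
nRT = 4.335 * 8.314 * 236 = 8505.7208
P = 8505.7208 / 5.04
P = 1687.64301587 kPa, rounded to 4 dp:

1687.6430 kPa


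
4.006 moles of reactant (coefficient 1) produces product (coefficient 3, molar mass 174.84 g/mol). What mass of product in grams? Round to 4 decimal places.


Use the coefficient ratio to convert reactant moles to product moles, then multiply by the product's molar mass.
moles_P = moles_R * (coeff_P / coeff_R) = 4.006 * (3/1) = 12.018
mass_P = moles_P * M_P = 12.018 * 174.84
mass_P = 2101.22712 g, rounded to 4 dp:

2101.2271 g


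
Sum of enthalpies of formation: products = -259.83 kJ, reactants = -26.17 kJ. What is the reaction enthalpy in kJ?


dH_rxn = sum(dH_f products) - sum(dH_f reactants)
dH_rxn = -259.83 - (-26.17)
dH_rxn = -233.66 kJ:

-233.66 kJ


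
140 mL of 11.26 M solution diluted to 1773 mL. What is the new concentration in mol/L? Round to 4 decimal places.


Dilution: M1*V1 = M2*V2, solve for M2.
M2 = M1*V1 / V2
M2 = 11.26 * 140 / 1773
M2 = 1576.4 / 1773
M2 = 0.8891145 mol/L, rounded to 4 dp:

0.8891 mol/L


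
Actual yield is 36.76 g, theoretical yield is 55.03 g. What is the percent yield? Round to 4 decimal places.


% yield = 100 * actual / theoretical
% yield = 100 * 36.76 / 55.03
% yield = 66.79992731 %, rounded to 4 dp:

66.7999 %


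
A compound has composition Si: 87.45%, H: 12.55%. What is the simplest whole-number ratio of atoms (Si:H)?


Assume 100 g of compound, divide each mass% by atomic mass to get moles, then normalize by the smallest to get a raw atom ratio.
Moles per 100 g: Si: 87.45/28.086 = 3.1137, H: 12.55/1.008 = 12.4504
Raw ratio (divide by min = 3.1137): Si: 1.0, H: 3.999
Multiply by 1 to clear fractions: Si: 1.0 ~= 1, H: 3.999 ~= 4
Reduce by GCD to get the simplest whole-number ratio:

1:4


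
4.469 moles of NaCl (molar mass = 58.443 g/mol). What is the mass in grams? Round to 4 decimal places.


mass = n * M
mass = 4.469 * 58.443
mass = 261.181767 g, rounded to 4 dp:

261.1818 g


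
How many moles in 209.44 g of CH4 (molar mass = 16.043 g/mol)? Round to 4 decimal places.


n = mass / M
n = 209.44 / 16.043
n = 13.05491492 mol, rounded to 4 dp:

13.0549 mol


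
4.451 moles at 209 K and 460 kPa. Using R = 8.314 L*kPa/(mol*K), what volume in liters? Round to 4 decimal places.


PV = nRT, solve for V = nRT / P.
nRT = 4.451 * 8.314 * 209 = 7734.1733
V = 7734.1733 / 460
V = 16.81342022 L, rounded to 4 dp:

16.8134 L


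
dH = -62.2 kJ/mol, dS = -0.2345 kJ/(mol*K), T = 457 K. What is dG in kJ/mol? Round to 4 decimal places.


Gibbs: dG = dH - T*dS (consistent units, dS already in kJ/(mol*K)).
T*dS = 457 * -0.2345 = -107.1665
dG = -62.2 - (-107.1665)
dG = 44.9665 kJ/mol, rounded to 4 dp:

44.9665 kJ/mol


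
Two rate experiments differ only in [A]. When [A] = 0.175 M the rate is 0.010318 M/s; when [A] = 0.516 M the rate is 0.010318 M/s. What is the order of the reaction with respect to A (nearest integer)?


Rate is proportional to [A]^n, so rate2/rate1 = ([A]2/[A]1)^n. Take logs to solve for n.
rate2/rate1 = 0.010318 / 0.010318 = 1.0
[A]2/[A]1 = 0.516 / 0.175 = 2.9486
n = ln(1.0) / ln(2.9486) = 0.0
Nearest integer order:

0


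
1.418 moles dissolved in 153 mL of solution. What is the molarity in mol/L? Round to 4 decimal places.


Convert volume to liters: V_L = V_mL / 1000.
V_L = 153 / 1000 = 0.153 L
M = n / V_L = 1.418 / 0.153
M = 9.26797386 mol/L, rounded to 4 dp:

9.2680 mol/L


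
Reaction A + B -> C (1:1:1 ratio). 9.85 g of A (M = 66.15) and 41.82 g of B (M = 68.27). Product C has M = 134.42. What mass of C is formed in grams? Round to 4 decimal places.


Find moles of each reactant; the smaller value is the limiting reagent in a 1:1:1 reaction, so moles_C equals moles of the limiter.
n_A = mass_A / M_A = 9.85 / 66.15 = 0.148904 mol
n_B = mass_B / M_B = 41.82 / 68.27 = 0.612568 mol
Limiting reagent: A (smaller), n_limiting = 0.148904 mol
mass_C = n_limiting * M_C = 0.148904 * 134.42
mass_C = 20.01567568 g, rounded to 4 dp:

20.0157 g


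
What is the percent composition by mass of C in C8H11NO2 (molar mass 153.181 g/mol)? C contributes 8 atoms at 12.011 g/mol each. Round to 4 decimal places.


pct = 100 * (n_elem * M_elem) / M_total
mass_contribution = 8 * 12.011 = 96.088 g/mol
pct = 100 * 96.088 / 153.181
pct = 62.72840626 %, rounded to 4 dp:

62.7284 %


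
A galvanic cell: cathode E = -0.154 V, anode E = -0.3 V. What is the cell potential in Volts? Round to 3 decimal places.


Standard cell potential: E_cell = E_cathode - E_anode.
E_cell = -0.154 - (-0.3)
E_cell = 0.146 V, rounded to 3 dp:

0.146 V


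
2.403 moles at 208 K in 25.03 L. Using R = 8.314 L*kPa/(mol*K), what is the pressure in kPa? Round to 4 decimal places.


PV = nRT, solve for P = nRT / V.
nRT = 2.403 * 8.314 * 208 = 4155.5367
P = 4155.5367 / 25.03
P = 166.02224131 kPa, rounded to 4 dp:

166.0222 kPa


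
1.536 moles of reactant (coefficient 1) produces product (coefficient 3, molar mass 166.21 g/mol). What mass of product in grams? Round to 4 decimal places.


Use the coefficient ratio to convert reactant moles to product moles, then multiply by the product's molar mass.
moles_P = moles_R * (coeff_P / coeff_R) = 1.536 * (3/1) = 4.608
mass_P = moles_P * M_P = 4.608 * 166.21
mass_P = 765.89568 g, rounded to 4 dp:

765.8957 g


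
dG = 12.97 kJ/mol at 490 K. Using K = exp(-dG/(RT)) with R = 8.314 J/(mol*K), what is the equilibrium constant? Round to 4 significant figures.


dG is in kJ/mol; multiply by 1000 to match R in J/(mol*K).
RT = 8.314 * 490 = 4073.86 J/mol
exponent = -dG*1000 / (RT) = -(12.97*1000) / 4073.86 = -3.18371274
K = exp(-3.18371274)
K = 0.041431545, rounded to 4 significant figures:

0.04143


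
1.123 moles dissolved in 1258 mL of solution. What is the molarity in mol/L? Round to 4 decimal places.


Convert volume to liters: V_L = V_mL / 1000.
V_L = 1258 / 1000 = 1.258 L
M = n / V_L = 1.123 / 1.258
M = 0.8926868 mol/L, rounded to 4 dp:

0.8927 mol/L


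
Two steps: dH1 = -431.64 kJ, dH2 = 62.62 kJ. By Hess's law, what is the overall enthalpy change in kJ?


Hess's law: enthalpy is a state function, so add the step enthalpies.
dH_total = dH1 + dH2 = -431.64 + (62.62)
dH_total = -369.02 kJ:

-369.02 kJ


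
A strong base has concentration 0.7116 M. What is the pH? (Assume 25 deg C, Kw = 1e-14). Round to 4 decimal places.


A strong base dissociates completely, so [OH-] equals the given concentration.
pOH = -log10([OH-]) = -log10(0.7116) = 0.147764
pH = 14 - pOH = 14 - 0.147764
pH = 13.852236, rounded to 4 dp:

13.8522


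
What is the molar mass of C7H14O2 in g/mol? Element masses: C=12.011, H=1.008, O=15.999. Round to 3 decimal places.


M = sum(count * atomic_mass) over atoms.
M = 7*12.011 + 14*1.008 + 2*15.999
M = 84.077 + 14.112 + 31.998
M = 130.187 g/mol, rounded to 3 dp:

130.187 g/mol


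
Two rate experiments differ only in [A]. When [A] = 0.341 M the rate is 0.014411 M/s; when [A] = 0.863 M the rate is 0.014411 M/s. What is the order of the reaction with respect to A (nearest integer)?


Rate is proportional to [A]^n, so rate2/rate1 = ([A]2/[A]1)^n. Take logs to solve for n.
rate2/rate1 = 0.014411 / 0.014411 = 1.0
[A]2/[A]1 = 0.863 / 0.341 = 2.5308
n = ln(1.0) / ln(2.5308) = 0.0
Nearest integer order:

0


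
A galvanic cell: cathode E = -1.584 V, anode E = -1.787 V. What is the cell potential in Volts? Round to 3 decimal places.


Standard cell potential: E_cell = E_cathode - E_anode.
E_cell = -1.584 - (-1.787)
E_cell = 0.203 V, rounded to 3 dp:

0.203 V


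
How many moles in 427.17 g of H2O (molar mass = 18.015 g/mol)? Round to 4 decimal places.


n = mass / M
n = 427.17 / 18.015
n = 23.71190674 mol, rounded to 4 dp:

23.7119 mol


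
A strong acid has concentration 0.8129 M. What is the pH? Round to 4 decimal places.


A strong acid dissociates completely, so [H+] equals the given concentration.
pH = -log10([H+]) = -log10(0.8129)
pH = 0.08996288, rounded to 4 dp:

0.0900


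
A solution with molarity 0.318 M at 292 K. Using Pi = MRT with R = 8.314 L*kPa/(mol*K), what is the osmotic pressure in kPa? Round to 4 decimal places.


Osmotic pressure (van't Hoff): Pi = M*R*T.
RT = 8.314 * 292 = 2427.688
Pi = 0.318 * 2427.688
Pi = 772.004784 kPa, rounded to 4 dp:

772.0048 kPa


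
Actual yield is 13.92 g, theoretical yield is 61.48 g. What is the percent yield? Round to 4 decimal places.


% yield = 100 * actual / theoretical
% yield = 100 * 13.92 / 61.48
% yield = 22.64150943 %, rounded to 4 dp:

22.6415 %


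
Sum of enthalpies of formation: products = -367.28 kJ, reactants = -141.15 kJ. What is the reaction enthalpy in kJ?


dH_rxn = sum(dH_f products) - sum(dH_f reactants)
dH_rxn = -367.28 - (-141.15)
dH_rxn = -226.13 kJ:

-226.13 kJ


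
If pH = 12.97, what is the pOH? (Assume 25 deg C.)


At 25 deg C, pH + pOH = 14.
pOH = 14 - pH = 14 - 12.97
pOH = 1.03:

1.03


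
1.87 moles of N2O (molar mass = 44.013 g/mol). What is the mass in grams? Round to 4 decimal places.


mass = n * M
mass = 1.87 * 44.013
mass = 82.30431 g, rounded to 4 dp:

82.3043 g


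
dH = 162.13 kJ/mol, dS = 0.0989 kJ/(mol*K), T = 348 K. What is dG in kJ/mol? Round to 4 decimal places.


Gibbs: dG = dH - T*dS (consistent units, dS already in kJ/(mol*K)).
T*dS = 348 * 0.0989 = 34.4172
dG = 162.13 - (34.4172)
dG = 127.7128 kJ/mol, rounded to 4 dp:

127.7128 kJ/mol


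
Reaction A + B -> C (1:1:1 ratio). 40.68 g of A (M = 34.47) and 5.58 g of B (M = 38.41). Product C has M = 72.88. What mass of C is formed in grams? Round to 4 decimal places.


Find moles of each reactant; the smaller value is the limiting reagent in a 1:1:1 reaction, so moles_C equals moles of the limiter.
n_A = mass_A / M_A = 40.68 / 34.47 = 1.180157 mol
n_B = mass_B / M_B = 5.58 / 38.41 = 0.145275 mol
Limiting reagent: B (smaller), n_limiting = 0.145275 mol
mass_C = n_limiting * M_C = 0.145275 * 72.88
mass_C = 10.587642 g, rounded to 4 dp:

10.5876 g


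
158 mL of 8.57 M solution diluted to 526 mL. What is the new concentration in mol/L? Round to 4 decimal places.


Dilution: M1*V1 = M2*V2, solve for M2.
M2 = M1*V1 / V2
M2 = 8.57 * 158 / 526
M2 = 1354.06 / 526
M2 = 2.57425856 mol/L, rounded to 4 dp:

2.5743 mol/L


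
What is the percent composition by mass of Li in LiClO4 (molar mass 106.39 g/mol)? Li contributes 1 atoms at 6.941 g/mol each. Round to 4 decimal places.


pct = 100 * (n_elem * M_elem) / M_total
mass_contribution = 1 * 6.941 = 6.941 g/mol
pct = 100 * 6.941 / 106.39
pct = 6.52410941 %, rounded to 4 dp:

6.5241 %


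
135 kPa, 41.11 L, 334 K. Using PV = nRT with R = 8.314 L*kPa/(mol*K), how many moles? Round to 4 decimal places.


PV = nRT, solve for n = PV / (RT).
PV = 135 * 41.11 = 5549.85
RT = 8.314 * 334 = 2776.876
n = 5549.85 / 2776.876
n = 1.99859482 mol, rounded to 4 dp:

1.9986 mol


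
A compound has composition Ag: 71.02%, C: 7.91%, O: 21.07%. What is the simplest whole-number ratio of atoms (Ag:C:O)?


Assume 100 g of compound, divide each mass% by atomic mass to get moles, then normalize by the smallest to get a raw atom ratio.
Moles per 100 g: Ag: 71.02/107.868 = 0.6584, C: 7.91/12.011 = 0.6586, O: 21.07/15.999 = 1.317
Raw ratio (divide by min = 0.6584): Ag: 1.0, C: 1.0, O: 2.0
Multiply by 1 to clear fractions: Ag: 1.0 ~= 1, C: 1.0 ~= 1, O: 2.0 ~= 2
Reduce by GCD to get the simplest whole-number ratio:

1:1:2


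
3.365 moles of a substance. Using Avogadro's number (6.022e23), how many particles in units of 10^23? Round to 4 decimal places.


N = n * NA, then divide by 1e23 for the requested units.
N / 1e23 = n * 6.022
N / 1e23 = 3.365 * 6.022
N / 1e23 = 20.26403, rounded to 4 dp:

20.2640


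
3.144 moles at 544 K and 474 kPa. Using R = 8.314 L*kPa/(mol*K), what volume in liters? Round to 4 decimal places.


PV = nRT, solve for V = nRT / P.
nRT = 3.144 * 8.314 * 544 = 14219.7335
V = 14219.7335 / 474
V = 29.99943776 L, rounded to 4 dp:

29.9994 L


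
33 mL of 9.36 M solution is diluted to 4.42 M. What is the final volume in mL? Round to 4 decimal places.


Dilution: M1*V1 = M2*V2, solve for V2.
V2 = M1*V1 / M2
V2 = 9.36 * 33 / 4.42
V2 = 308.88 / 4.42
V2 = 69.88235294 mL, rounded to 4 dp:

69.8824 mL


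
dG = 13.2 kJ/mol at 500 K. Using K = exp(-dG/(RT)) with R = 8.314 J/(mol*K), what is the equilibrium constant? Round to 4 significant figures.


dG is in kJ/mol; multiply by 1000 to match R in J/(mol*K).
RT = 8.314 * 500 = 4157.0 J/mol
exponent = -dG*1000 / (RT) = -(13.2*1000) / 4157.0 = -3.17536685
K = exp(-3.17536685)
K = 0.041778775, rounded to 4 significant figures:

0.04178


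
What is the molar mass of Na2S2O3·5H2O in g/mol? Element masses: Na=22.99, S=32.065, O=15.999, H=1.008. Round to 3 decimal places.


M = sum(count * atomic_mass) over atoms.
M = 2*22.99 + 2*32.065 + 8*15.999 + 10*1.008
M = 45.98 + 64.13 + 127.992 + 10.08
M = 248.182 g/mol, rounded to 3 dp:

248.182 g/mol


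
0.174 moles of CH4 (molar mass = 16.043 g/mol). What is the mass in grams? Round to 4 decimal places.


mass = n * M
mass = 0.174 * 16.043
mass = 2.791482 g, rounded to 4 dp:

2.7915 g


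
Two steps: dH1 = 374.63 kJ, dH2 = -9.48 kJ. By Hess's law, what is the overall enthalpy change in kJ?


Hess's law: enthalpy is a state function, so add the step enthalpies.
dH_total = dH1 + dH2 = 374.63 + (-9.48)
dH_total = 365.15 kJ:

365.15 kJ


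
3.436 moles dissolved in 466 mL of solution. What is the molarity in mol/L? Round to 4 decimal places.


Convert volume to liters: V_L = V_mL / 1000.
V_L = 466 / 1000 = 0.466 L
M = n / V_L = 3.436 / 0.466
M = 7.37339056 mol/L, rounded to 4 dp:

7.3734 mol/L


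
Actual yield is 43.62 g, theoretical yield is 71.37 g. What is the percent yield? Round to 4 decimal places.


% yield = 100 * actual / theoretical
% yield = 100 * 43.62 / 71.37
% yield = 61.11811686 %, rounded to 4 dp:

61.1181 %


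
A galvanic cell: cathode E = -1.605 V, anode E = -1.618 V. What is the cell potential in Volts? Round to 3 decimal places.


Standard cell potential: E_cell = E_cathode - E_anode.
E_cell = -1.605 - (-1.618)
E_cell = 0.013 V, rounded to 3 dp:

0.013 V


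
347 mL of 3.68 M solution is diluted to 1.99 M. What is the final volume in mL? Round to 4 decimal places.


Dilution: M1*V1 = M2*V2, solve for V2.
V2 = M1*V1 / M2
V2 = 3.68 * 347 / 1.99
V2 = 1276.96 / 1.99
V2 = 641.68844221 mL, rounded to 4 dp:

641.6884 mL


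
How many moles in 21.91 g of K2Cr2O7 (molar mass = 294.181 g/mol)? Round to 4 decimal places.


n = mass / M
n = 21.91 / 294.181
n = 0.07447796 mol, rounded to 4 dp:

0.0745 mol


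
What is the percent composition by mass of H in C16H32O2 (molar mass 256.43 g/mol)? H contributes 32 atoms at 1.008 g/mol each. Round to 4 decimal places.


pct = 100 * (n_elem * M_elem) / M_total
mass_contribution = 32 * 1.008 = 32.256 g/mol
pct = 100 * 32.256 / 256.43
pct = 12.57887143 %, rounded to 4 dp:

12.5789 %


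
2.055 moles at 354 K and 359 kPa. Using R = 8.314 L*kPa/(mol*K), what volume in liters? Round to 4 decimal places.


PV = nRT, solve for V = nRT / P.
nRT = 2.055 * 8.314 * 354 = 6048.1856
V = 6048.1856 / 359
V = 16.84731365 L, rounded to 4 dp:

16.8473 L


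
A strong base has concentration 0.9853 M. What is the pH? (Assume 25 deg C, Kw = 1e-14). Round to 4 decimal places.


A strong base dissociates completely, so [OH-] equals the given concentration.
pOH = -log10([OH-]) = -log10(0.9853) = 0.006432
pH = 14 - pOH = 14 - 0.006432
pH = 13.993568, rounded to 4 dp:

13.9936


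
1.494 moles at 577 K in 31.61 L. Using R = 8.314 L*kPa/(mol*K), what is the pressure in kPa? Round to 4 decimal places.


PV = nRT, solve for P = nRT / V.
nRT = 1.494 * 8.314 * 577 = 7166.9839
P = 7166.9839 / 31.61
P = 226.73153749 kPa, rounded to 4 dp:

226.7315 kPa


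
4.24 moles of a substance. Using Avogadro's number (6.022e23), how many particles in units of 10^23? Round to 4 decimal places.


N = n * NA, then divide by 1e23 for the requested units.
N / 1e23 = n * 6.022
N / 1e23 = 4.24 * 6.022
N / 1e23 = 25.53328, rounded to 4 dp:

25.5333


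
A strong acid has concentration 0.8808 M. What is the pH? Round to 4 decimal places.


A strong acid dissociates completely, so [H+] equals the given concentration.
pH = -log10([H+]) = -log10(0.8808)
pH = 0.05512269, rounded to 4 dp:

0.0551


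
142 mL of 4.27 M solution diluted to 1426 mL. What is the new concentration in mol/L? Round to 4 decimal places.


Dilution: M1*V1 = M2*V2, solve for M2.
M2 = M1*V1 / V2
M2 = 4.27 * 142 / 1426
M2 = 606.34 / 1426
M2 = 0.42520337 mol/L, rounded to 4 dp:

0.4252 mol/L


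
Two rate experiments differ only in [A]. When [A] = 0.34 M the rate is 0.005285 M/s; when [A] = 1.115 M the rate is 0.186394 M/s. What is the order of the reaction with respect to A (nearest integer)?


Rate is proportional to [A]^n, so rate2/rate1 = ([A]2/[A]1)^n. Take logs to solve for n.
rate2/rate1 = 0.186394 / 0.005285 = 35.2685
[A]2/[A]1 = 1.115 / 0.34 = 3.2794
n = ln(35.2685) / ln(3.2794) = 3.0
Nearest integer order:

3


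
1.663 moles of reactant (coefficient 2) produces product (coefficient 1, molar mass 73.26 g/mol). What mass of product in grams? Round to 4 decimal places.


Use the coefficient ratio to convert reactant moles to product moles, then multiply by the product's molar mass.
moles_P = moles_R * (coeff_P / coeff_R) = 1.663 * (1/2) = 0.8315
mass_P = moles_P * M_P = 0.8315 * 73.26
mass_P = 60.91569 g, rounded to 4 dp:

60.9157 g


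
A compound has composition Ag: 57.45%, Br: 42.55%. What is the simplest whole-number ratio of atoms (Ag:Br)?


Assume 100 g of compound, divide each mass% by atomic mass to get moles, then normalize by the smallest to get a raw atom ratio.
Moles per 100 g: Ag: 57.45/107.868 = 0.5326, Br: 42.55/79.904 = 0.5325
Raw ratio (divide by min = 0.5325): Ag: 1.0, Br: 1.0
Multiply by 1 to clear fractions: Ag: 1.0 ~= 1, Br: 1.0 ~= 1
Reduce by GCD to get the simplest whole-number ratio:

1:1


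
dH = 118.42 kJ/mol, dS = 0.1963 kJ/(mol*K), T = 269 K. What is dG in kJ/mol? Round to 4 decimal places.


Gibbs: dG = dH - T*dS (consistent units, dS already in kJ/(mol*K)).
T*dS = 269 * 0.1963 = 52.8047
dG = 118.42 - (52.8047)
dG = 65.6153 kJ/mol, rounded to 4 dp:

65.6153 kJ/mol


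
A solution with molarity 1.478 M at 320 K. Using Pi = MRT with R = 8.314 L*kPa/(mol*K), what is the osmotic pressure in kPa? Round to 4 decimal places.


Osmotic pressure (van't Hoff): Pi = M*R*T.
RT = 8.314 * 320 = 2660.48
Pi = 1.478 * 2660.48
Pi = 3932.18944 kPa, rounded to 4 dp:

3932.1894 kPa


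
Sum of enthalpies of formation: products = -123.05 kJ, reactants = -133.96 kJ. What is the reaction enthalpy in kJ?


dH_rxn = sum(dH_f products) - sum(dH_f reactants)
dH_rxn = -123.05 - (-133.96)
dH_rxn = 10.91 kJ:

10.91 kJ


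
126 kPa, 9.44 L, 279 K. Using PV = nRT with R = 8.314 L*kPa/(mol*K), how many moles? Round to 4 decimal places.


PV = nRT, solve for n = PV / (RT).
PV = 126 * 9.44 = 1189.44
RT = 8.314 * 279 = 2319.606
n = 1189.44 / 2319.606
n = 0.51277674 mol, rounded to 4 dp:

0.5128 mol


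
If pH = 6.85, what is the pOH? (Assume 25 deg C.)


At 25 deg C, pH + pOH = 14.
pOH = 14 - pH = 14 - 6.85
pOH = 7.15:

7.15


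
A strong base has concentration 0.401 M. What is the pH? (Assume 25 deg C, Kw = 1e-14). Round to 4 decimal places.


A strong base dissociates completely, so [OH-] equals the given concentration.
pOH = -log10([OH-]) = -log10(0.401) = 0.396856
pH = 14 - pOH = 14 - 0.396856
pH = 13.603144, rounded to 4 dp:

13.6031


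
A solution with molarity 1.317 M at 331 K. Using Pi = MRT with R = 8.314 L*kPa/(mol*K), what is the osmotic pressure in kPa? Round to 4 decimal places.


Osmotic pressure (van't Hoff): Pi = M*R*T.
RT = 8.314 * 331 = 2751.934
Pi = 1.317 * 2751.934
Pi = 3624.297078 kPa, rounded to 4 dp:

3624.2971 kPa


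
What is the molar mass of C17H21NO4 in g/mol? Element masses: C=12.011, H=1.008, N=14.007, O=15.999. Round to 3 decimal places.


M = sum(count * atomic_mass) over atoms.
M = 17*12.011 + 21*1.008 + 1*14.007 + 4*15.999
M = 204.187 + 21.168 + 14.007 + 63.996
M = 303.358 g/mol, rounded to 3 dp:

303.358 g/mol


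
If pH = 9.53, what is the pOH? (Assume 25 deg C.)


At 25 deg C, pH + pOH = 14.
pOH = 14 - pH = 14 - 9.53
pOH = 4.47:

4.47


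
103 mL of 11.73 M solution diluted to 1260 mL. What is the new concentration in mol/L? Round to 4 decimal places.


Dilution: M1*V1 = M2*V2, solve for M2.
M2 = M1*V1 / V2
M2 = 11.73 * 103 / 1260
M2 = 1208.19 / 1260
M2 = 0.95888095 mol/L, rounded to 4 dp:

0.9589 mol/L


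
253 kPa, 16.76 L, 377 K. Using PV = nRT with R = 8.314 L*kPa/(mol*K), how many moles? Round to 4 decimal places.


PV = nRT, solve for n = PV / (RT).
PV = 253 * 16.76 = 4240.28
RT = 8.314 * 377 = 3134.378
n = 4240.28 / 3134.378
n = 1.35282981 mol, rounded to 4 dp:

1.3528 mol


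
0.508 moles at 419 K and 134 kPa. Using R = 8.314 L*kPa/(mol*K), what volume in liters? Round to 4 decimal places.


PV = nRT, solve for V = nRT / P.
nRT = 0.508 * 8.314 * 419 = 1769.6515
V = 1769.6515 / 134
V = 13.20635448 L, rounded to 4 dp:

13.2064 L


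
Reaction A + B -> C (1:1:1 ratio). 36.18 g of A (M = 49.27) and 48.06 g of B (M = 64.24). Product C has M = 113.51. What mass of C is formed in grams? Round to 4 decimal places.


Find moles of each reactant; the smaller value is the limiting reagent in a 1:1:1 reaction, so moles_C equals moles of the limiter.
n_A = mass_A / M_A = 36.18 / 49.27 = 0.734321 mol
n_B = mass_B / M_B = 48.06 / 64.24 = 0.748132 mol
Limiting reagent: A (smaller), n_limiting = 0.734321 mol
mass_C = n_limiting * M_C = 0.734321 * 113.51
mass_C = 83.35277671 g, rounded to 4 dp:

83.3528 g


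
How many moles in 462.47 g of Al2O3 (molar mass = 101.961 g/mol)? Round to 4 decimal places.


n = mass / M
n = 462.47 / 101.961
n = 4.53575387 mol, rounded to 4 dp:

4.5358 mol


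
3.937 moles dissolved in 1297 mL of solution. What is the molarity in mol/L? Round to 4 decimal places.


Convert volume to liters: V_L = V_mL / 1000.
V_L = 1297 / 1000 = 1.297 L
M = n / V_L = 3.937 / 1.297
M = 3.03546646 mol/L, rounded to 4 dp:

3.0355 mol/L


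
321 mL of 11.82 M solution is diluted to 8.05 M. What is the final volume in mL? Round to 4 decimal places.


Dilution: M1*V1 = M2*V2, solve for V2.
V2 = M1*V1 / M2
V2 = 11.82 * 321 / 8.05
V2 = 3794.22 / 8.05
V2 = 471.33167702 mL, rounded to 4 dp:

471.3317 mL


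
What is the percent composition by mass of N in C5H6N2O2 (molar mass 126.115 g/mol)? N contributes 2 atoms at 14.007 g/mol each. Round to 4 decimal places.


pct = 100 * (n_elem * M_elem) / M_total
mass_contribution = 2 * 14.007 = 28.014 g/mol
pct = 100 * 28.014 / 126.115
pct = 22.21305951 %, rounded to 4 dp:

22.2131 %


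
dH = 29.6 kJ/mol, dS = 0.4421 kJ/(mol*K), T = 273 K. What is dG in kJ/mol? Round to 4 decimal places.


Gibbs: dG = dH - T*dS (consistent units, dS already in kJ/(mol*K)).
T*dS = 273 * 0.4421 = 120.6933
dG = 29.6 - (120.6933)
dG = -91.0933 kJ/mol, rounded to 4 dp:

-91.0933 kJ/mol


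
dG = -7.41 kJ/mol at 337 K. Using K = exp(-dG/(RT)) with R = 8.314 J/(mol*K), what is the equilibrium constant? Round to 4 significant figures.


dG is in kJ/mol; multiply by 1000 to match R in J/(mol*K).
RT = 8.314 * 337 = 2801.818 J/mol
exponent = -dG*1000 / (RT) = -(-7.41*1000) / 2801.818 = 2.6447114
K = exp(2.6447114)
K = 14.079381, rounded to 4 significant figures:

14.08


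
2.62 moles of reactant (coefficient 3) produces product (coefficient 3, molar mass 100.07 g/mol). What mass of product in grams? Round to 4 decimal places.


Use the coefficient ratio to convert reactant moles to product moles, then multiply by the product's molar mass.
moles_P = moles_R * (coeff_P / coeff_R) = 2.62 * (3/3) = 2.62
mass_P = moles_P * M_P = 2.62 * 100.07
mass_P = 262.1834 g, rounded to 4 dp:

262.1834 g


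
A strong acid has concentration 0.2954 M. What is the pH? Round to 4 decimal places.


A strong acid dissociates completely, so [H+] equals the given concentration.
pH = -log10([H+]) = -log10(0.2954)
pH = 0.52958951, rounded to 4 dp:

0.5296


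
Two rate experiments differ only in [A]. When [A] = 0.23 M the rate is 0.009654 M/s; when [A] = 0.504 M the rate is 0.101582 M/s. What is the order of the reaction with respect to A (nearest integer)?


Rate is proportional to [A]^n, so rate2/rate1 = ([A]2/[A]1)^n. Take logs to solve for n.
rate2/rate1 = 0.101582 / 0.009654 = 10.5223
[A]2/[A]1 = 0.504 / 0.23 = 2.1913
n = ln(10.5223) / ln(2.1913) = 3.0
Nearest integer order:

3


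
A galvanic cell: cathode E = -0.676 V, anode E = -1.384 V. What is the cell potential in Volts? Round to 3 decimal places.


Standard cell potential: E_cell = E_cathode - E_anode.
E_cell = -0.676 - (-1.384)
E_cell = 0.708 V, rounded to 3 dp:

0.708 V


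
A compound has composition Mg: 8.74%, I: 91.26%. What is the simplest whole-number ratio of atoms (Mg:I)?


Assume 100 g of compound, divide each mass% by atomic mass to get moles, then normalize by the smallest to get a raw atom ratio.
Moles per 100 g: Mg: 8.74/24.305 = 0.3596, I: 91.26/126.904 = 0.7191
Raw ratio (divide by min = 0.3596): Mg: 1.0, I: 2.0
Multiply by 1 to clear fractions: Mg: 1.0 ~= 1, I: 2.0 ~= 2
Reduce by GCD to get the simplest whole-number ratio:

1:2


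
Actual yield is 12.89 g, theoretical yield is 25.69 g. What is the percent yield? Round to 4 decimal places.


% yield = 100 * actual / theoretical
% yield = 100 * 12.89 / 25.69
% yield = 50.17516543 %, rounded to 4 dp:

50.1752 %


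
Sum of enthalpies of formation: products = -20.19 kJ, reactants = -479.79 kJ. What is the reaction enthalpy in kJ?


dH_rxn = sum(dH_f products) - sum(dH_f reactants)
dH_rxn = -20.19 - (-479.79)
dH_rxn = 459.6 kJ:

459.60 kJ


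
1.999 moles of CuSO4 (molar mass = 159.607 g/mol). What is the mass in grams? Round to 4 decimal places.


mass = n * M
mass = 1.999 * 159.607
mass = 319.054393 g, rounded to 4 dp:

319.0544 g


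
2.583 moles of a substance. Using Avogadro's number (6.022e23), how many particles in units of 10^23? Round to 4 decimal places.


N = n * NA, then divide by 1e23 for the requested units.
N / 1e23 = n * 6.022
N / 1e23 = 2.583 * 6.022
N / 1e23 = 15.554826, rounded to 4 dp:

15.5548


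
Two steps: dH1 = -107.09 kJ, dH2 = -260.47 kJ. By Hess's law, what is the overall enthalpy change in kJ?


Hess's law: enthalpy is a state function, so add the step enthalpies.
dH_total = dH1 + dH2 = -107.09 + (-260.47)
dH_total = -367.56 kJ:

-367.56 kJ


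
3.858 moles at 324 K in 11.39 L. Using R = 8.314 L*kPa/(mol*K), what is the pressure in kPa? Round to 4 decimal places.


PV = nRT, solve for P = nRT / V.
nRT = 3.858 * 8.314 * 324 = 10392.4335
P = 10392.4335 / 11.39
P = 912.41733977 kPa, rounded to 4 dp:

912.4173 kPa


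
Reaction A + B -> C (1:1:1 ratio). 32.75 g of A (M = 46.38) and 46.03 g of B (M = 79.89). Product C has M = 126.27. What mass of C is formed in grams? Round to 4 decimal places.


Find moles of each reactant; the smaller value is the limiting reagent in a 1:1:1 reaction, so moles_C equals moles of the limiter.
n_A = mass_A / M_A = 32.75 / 46.38 = 0.706123 mol
n_B = mass_B / M_B = 46.03 / 79.89 = 0.576167 mol
Limiting reagent: B (smaller), n_limiting = 0.576167 mol
mass_C = n_limiting * M_C = 0.576167 * 126.27
mass_C = 72.75260709 g, rounded to 4 dp:

72.7526 g


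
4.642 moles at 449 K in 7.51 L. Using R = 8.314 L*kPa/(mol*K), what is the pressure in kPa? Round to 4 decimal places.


PV = nRT, solve for P = nRT / V.
nRT = 4.642 * 8.314 * 449 = 17328.521
P = 17328.521 / 7.51
P = 2307.39294274 kPa, rounded to 4 dp:

2307.3929 kPa


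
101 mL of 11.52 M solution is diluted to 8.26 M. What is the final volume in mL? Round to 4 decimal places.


Dilution: M1*V1 = M2*V2, solve for V2.
V2 = M1*V1 / M2
V2 = 11.52 * 101 / 8.26
V2 = 1163.52 / 8.26
V2 = 140.86198547 mL, rounded to 4 dp:

140.8620 mL


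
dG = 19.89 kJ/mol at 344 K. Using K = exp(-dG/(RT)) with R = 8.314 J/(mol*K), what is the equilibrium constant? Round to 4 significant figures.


dG is in kJ/mol; multiply by 1000 to match R in J/(mol*K).
RT = 8.314 * 344 = 2860.016 J/mol
exponent = -dG*1000 / (RT) = -(19.89*1000) / 2860.016 = -6.95450655
K = exp(-6.95450655)
K = 0.00095432474, rounded to 4 significant figures:

0.0009543


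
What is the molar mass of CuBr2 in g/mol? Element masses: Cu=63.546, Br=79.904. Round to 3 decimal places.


M = sum(count * atomic_mass) over atoms.
M = 1*63.546 + 2*79.904
M = 63.546 + 159.808
M = 223.354 g/mol, rounded to 3 dp:

223.354 g/mol


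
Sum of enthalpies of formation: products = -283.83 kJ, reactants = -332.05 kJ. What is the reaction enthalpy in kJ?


dH_rxn = sum(dH_f products) - sum(dH_f reactants)
dH_rxn = -283.83 - (-332.05)
dH_rxn = 48.22 kJ:

48.22 kJ


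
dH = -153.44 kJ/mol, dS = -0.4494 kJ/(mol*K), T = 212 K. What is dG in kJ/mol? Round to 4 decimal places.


Gibbs: dG = dH - T*dS (consistent units, dS already in kJ/(mol*K)).
T*dS = 212 * -0.4494 = -95.2728
dG = -153.44 - (-95.2728)
dG = -58.1672 kJ/mol, rounded to 4 dp:

-58.1672 kJ/mol


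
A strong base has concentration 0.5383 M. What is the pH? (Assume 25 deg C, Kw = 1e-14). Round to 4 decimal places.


A strong base dissociates completely, so [OH-] equals the given concentration.
pOH = -log10([OH-]) = -log10(0.5383) = 0.268976
pH = 14 - pOH = 14 - 0.268976
pH = 13.731024, rounded to 4 dp:

13.7310


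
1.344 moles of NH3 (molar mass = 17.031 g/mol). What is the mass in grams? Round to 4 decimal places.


mass = n * M
mass = 1.344 * 17.031
mass = 22.889664 g, rounded to 4 dp:

22.8897 g


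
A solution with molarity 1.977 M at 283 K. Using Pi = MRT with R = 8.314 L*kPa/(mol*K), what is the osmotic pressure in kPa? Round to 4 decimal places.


Osmotic pressure (van't Hoff): Pi = M*R*T.
RT = 8.314 * 283 = 2352.862
Pi = 1.977 * 2352.862
Pi = 4651.608174 kPa, rounded to 4 dp:

4651.6082 kPa


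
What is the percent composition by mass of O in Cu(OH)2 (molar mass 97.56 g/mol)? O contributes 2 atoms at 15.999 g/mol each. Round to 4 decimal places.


pct = 100 * (n_elem * M_elem) / M_total
mass_contribution = 2 * 15.999 = 31.998 g/mol
pct = 100 * 31.998 / 97.56
pct = 32.79827798 %, rounded to 4 dp:

32.7983 %


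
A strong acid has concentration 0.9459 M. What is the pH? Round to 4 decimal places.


A strong acid dissociates completely, so [H+] equals the given concentration.
pH = -log10([H+]) = -log10(0.9459)
pH = 0.02415477, rounded to 4 dp:

0.0242


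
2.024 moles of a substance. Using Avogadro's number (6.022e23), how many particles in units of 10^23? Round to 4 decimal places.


N = n * NA, then divide by 1e23 for the requested units.
N / 1e23 = n * 6.022
N / 1e23 = 2.024 * 6.022
N / 1e23 = 12.188528, rounded to 4 dp:

12.1885


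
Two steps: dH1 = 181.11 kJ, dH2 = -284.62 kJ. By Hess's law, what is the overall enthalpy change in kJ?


Hess's law: enthalpy is a state function, so add the step enthalpies.
dH_total = dH1 + dH2 = 181.11 + (-284.62)
dH_total = -103.51 kJ:

-103.51 kJ


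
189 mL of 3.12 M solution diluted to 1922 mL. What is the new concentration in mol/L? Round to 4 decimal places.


Dilution: M1*V1 = M2*V2, solve for M2.
M2 = M1*V1 / V2
M2 = 3.12 * 189 / 1922
M2 = 589.68 / 1922
M2 = 0.30680541 mol/L, rounded to 4 dp:

0.3068 mol/L


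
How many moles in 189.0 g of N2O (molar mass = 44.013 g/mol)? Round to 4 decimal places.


n = mass / M
n = 189.0 / 44.013
n = 4.29418581 mol, rounded to 4 dp:

4.2942 mol


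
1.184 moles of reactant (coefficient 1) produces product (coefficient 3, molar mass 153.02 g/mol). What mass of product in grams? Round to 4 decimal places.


Use the coefficient ratio to convert reactant moles to product moles, then multiply by the product's molar mass.
moles_P = moles_R * (coeff_P / coeff_R) = 1.184 * (3/1) = 3.552
mass_P = moles_P * M_P = 3.552 * 153.02
mass_P = 543.52704 g, rounded to 4 dp:

543.5270 g


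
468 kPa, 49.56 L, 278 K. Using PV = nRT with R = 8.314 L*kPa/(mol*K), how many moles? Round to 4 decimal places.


PV = nRT, solve for n = PV / (RT).
PV = 468 * 49.56 = 23194.08
RT = 8.314 * 278 = 2311.292
n = 23194.08 / 2311.292
n = 10.03511456 mol, rounded to 4 dp:

10.0351 mol


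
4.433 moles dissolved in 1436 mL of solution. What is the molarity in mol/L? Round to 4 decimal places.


Convert volume to liters: V_L = V_mL / 1000.
V_L = 1436 / 1000 = 1.436 L
M = n / V_L = 4.433 / 1.436
M = 3.08704735 mol/L, rounded to 4 dp:

3.0870 mol/L


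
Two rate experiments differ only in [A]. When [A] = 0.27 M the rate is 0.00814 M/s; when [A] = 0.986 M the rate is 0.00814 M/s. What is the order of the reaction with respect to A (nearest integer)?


Rate is proportional to [A]^n, so rate2/rate1 = ([A]2/[A]1)^n. Take logs to solve for n.
rate2/rate1 = 0.00814 / 0.00814 = 1.0
[A]2/[A]1 = 0.986 / 0.27 = 3.6519
n = ln(1.0) / ln(3.6519) = 0.0
Nearest integer order:

0


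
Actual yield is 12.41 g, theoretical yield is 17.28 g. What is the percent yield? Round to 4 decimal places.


% yield = 100 * actual / theoretical
% yield = 100 * 12.41 / 17.28
% yield = 71.81712963 %, rounded to 4 dp:

71.8171 %


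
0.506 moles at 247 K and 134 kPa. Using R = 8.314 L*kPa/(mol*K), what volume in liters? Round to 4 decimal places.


PV = nRT, solve for V = nRT / P.
nRT = 0.506 * 8.314 * 247 = 1039.1003
V = 1039.1003 / 134
V = 7.75447985 L, rounded to 4 dp:

7.7545 L


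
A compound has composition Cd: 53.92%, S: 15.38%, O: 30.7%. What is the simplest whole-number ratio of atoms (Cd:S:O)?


Assume 100 g of compound, divide each mass% by atomic mass to get moles, then normalize by the smallest to get a raw atom ratio.
Moles per 100 g: Cd: 53.92/112.414 = 0.4797, S: 15.38/32.065 = 0.4797, O: 30.7/15.999 = 1.9189
Raw ratio (divide by min = 0.4797): Cd: 1.0, S: 1.0, O: 4.001
Multiply by 1 to clear fractions: Cd: 1.0 ~= 1, S: 1.0 ~= 1, O: 4.001 ~= 4
Reduce by GCD to get the simplest whole-number ratio:

1:1:4
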